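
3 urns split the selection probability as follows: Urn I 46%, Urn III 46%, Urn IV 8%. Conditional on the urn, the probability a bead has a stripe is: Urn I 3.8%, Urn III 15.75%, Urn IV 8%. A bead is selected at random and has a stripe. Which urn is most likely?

Urn III

Unnormalized posteriors (prior × likelihood):
  Urn I: 0.46 × 0.038 = 0.01748
  Urn III: 0.46 × 0.1575 = 0.07245
  Urn IV: 0.08 × 0.08 = 0.0064
Total = 0.09633.
Largest term belongs to Urn III, so Urn III is most probable.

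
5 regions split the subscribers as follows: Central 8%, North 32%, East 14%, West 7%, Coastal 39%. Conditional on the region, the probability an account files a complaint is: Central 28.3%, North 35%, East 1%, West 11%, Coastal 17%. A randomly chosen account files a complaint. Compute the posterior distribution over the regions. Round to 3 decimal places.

Central 0.108, North 0.533, East 0.007, West 0.037, Coastal 0.316

By Bayes' rule, posterior ∝ prior × likelihood:
  Central: 0.08 × 0.283 = 0.02264
  North: 0.32 × 0.35 = 0.112
  East: 0.14 × 0.01 = 0.0014
  West: 0.07 × 0.11 = 0.0077
  Coastal: 0.39 × 0.17 = 0.0663
Normalizing constant = 0.21004.
P(Central | complaint) = 0.02264/0.21004 ≈ 0.108
P(North | complaint) = 0.112/0.21004 ≈ 0.533
P(East | complaint) = 0.0014/0.21004 ≈ 0.007
P(West | complaint) = 0.0077/0.21004 ≈ 0.037
P(Coastal | complaint) = 0.0663/0.21004 ≈ 0.316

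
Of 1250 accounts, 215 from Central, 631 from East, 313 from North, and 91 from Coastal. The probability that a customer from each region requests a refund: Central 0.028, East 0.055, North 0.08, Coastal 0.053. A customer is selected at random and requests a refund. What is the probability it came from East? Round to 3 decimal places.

Prior × likelihood for each hypothesis:
  Central: 0.172 × 0.028 = 0.004816
  East: 0.5048 × 0.055 = 0.027764
  North: 0.2504 × 0.08 = 0.020032
  Coastal: 0.0728 × 0.053 = 0.0038584
Total = 0.0564704.
P(East | evidence) = 0.027764 / 0.0564704 ≈ 0.492.

0.492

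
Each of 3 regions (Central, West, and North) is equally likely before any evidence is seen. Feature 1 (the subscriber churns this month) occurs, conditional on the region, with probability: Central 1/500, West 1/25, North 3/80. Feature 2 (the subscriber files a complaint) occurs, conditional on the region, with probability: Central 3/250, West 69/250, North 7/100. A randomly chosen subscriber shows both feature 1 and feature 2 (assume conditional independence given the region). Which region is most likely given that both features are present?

Since the prior is uniform, the posterior is proportional to the likelihood:
  Central: 0.002 × 0.012 = 0.000024
  West: 0.04 × 0.276 = 0.01104
  North: 0.0375 × 0.07 = 0.002625
Sum = 0.013689.
Largest term belongs to West, so West is most probable.

West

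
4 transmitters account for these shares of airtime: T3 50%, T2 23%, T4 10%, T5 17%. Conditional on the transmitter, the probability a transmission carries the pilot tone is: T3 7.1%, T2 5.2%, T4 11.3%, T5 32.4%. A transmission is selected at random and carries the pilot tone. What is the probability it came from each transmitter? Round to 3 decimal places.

T3 0.312, T2 0.105, T4 0.099, T5 0.484

Compute prior × likelihood for every hypothesis:
  T3: 0.5 × 0.071 = 0.0355
  T2: 0.23 × 0.052 = 0.01196
  T4: 0.1 × 0.113 = 0.0113
  T5: 0.17 × 0.324 = 0.05508
Sum = 0.11384.
P(T3 | pilot) = 0.0355/0.11384 ≈ 0.312
P(T2 | pilot) = 0.01196/0.11384 ≈ 0.105
P(T4 | pilot) = 0.0113/0.11384 ≈ 0.099
P(T5 | pilot) = 0.05508/0.11384 ≈ 0.484
(Check: 0.312+0.105+0.099+0.484 = 1.000.)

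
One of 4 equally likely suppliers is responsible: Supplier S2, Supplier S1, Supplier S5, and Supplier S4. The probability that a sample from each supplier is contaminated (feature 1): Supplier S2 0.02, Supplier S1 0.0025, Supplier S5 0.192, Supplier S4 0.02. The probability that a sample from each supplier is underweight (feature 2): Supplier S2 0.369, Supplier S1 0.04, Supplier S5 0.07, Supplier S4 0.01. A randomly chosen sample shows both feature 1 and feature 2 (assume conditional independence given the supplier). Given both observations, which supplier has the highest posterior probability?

Since the prior is uniform, the posterior is proportional to the likelihood:
  Supplier S2: 0.02 × 0.369 = 0.00738
  Supplier S1: 0.0025 × 0.04 = 0.0001
  Supplier S5: 0.192 × 0.07 = 0.01344
  Supplier S4: 0.02 × 0.01 = 0.0002
Total = 0.02112.
Largest term belongs to Supplier S5, so Supplier S5 is most probable.

Supplier S5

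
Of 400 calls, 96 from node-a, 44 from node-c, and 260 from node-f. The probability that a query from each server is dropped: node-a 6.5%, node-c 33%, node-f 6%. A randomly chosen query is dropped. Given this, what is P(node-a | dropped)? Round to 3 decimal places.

0.172

Prior × likelihood for each hypothesis:
  node-a: 0.24 × 0.065 = 0.0156
  node-c: 0.11 × 0.33 = 0.0363
  node-f: 0.65 × 0.06 = 0.039
Normalizing constant = 0.0909.
P(node-a | evidence) = 0.0156 / 0.0909 ≈ 0.172.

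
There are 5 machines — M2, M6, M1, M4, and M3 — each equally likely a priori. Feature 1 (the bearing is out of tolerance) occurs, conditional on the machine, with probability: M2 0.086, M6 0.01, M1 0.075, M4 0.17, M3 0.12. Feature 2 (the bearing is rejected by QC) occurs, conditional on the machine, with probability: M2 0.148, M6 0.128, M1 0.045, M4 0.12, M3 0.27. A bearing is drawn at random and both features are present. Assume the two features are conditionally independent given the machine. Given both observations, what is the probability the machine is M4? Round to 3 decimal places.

With a uniform prior (1/5 each), posterior ∝ likelihood:
  M2: 0.086 × 0.148 = 0.012728
  M6: 0.01 × 0.128 = 0.00128
  M1: 0.075 × 0.045 = 0.003375
  M4: 0.17 × 0.12 = 0.0204
  M3: 0.12 × 0.27 = 0.0324
Normalizing constant = 0.070183.
P(M4 | evidence) = 0.0204 / 0.070183 ≈ 0.291.

0.291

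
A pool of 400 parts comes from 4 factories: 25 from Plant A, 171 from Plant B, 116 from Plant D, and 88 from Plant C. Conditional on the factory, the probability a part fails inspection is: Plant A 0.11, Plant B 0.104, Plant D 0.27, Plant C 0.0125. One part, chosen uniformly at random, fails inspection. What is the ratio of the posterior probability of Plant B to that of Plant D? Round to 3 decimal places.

0.568

Compute prior × likelihood for every hypothesis:
  Plant A: 0.0625 × 0.11 = 0.006875
  Plant B: 0.4275 × 0.104 = 0.04446
  Plant D: 0.29 × 0.27 = 0.0783
  Plant C: 0.22 × 0.0125 = 0.00275
Normalizing constant = 0.132385.
The ratio is 0.04446 / 0.0783 (the normalizer cancels) = 0.568.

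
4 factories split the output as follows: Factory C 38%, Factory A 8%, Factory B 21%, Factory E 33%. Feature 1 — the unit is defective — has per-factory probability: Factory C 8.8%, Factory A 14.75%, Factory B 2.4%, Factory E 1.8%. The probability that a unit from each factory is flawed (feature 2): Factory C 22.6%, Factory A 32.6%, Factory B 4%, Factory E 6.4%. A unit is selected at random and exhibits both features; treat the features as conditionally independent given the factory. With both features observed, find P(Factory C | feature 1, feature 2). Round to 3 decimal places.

0.631

Compute prior × likelihood for every hypothesis:
  Factory C: 0.38 × 0.088 × 0.226 = 0.00755744
  Factory A: 0.08 × 0.1475 × 0.326 = 0.0038468
  Factory B: 0.21 × 0.024 × 0.04 = 0.0002016
  Factory E: 0.33 × 0.018 × 0.064 = 0.00038016
Normalizing constant = 0.011986.
P(Factory C | evidence) = 0.00755744 / 0.011986 ≈ 0.631.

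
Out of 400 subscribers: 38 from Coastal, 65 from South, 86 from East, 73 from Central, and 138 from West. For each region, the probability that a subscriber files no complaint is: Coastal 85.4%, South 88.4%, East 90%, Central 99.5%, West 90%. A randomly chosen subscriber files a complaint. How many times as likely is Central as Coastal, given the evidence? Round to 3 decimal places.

0.066

Taking complements, P(complaint | each) = Coastal 0.146, South 0.116, East 0.1, Central 0.005, West 0.1.
Unnormalized posteriors (prior × likelihood):
  Coastal: 0.095 × 0.146 = 0.01387
  South: 0.1625 × 0.116 = 0.01885
  East: 0.215 × 0.1 = 0.0215
  Central: 0.1825 × 0.005 = 0.0009125
  West: 0.345 × 0.1 = 0.0345
Sum = 0.0896325.
The ratio is 0.0009125 / 0.01387 (the normalizer cancels) = 0.066.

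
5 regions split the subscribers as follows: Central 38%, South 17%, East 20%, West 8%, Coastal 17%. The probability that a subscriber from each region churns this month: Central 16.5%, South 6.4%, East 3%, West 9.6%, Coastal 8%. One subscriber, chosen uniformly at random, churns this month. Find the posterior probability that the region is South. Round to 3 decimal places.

0.108

Compute prior × likelihood for every hypothesis:
  Central: 0.38 × 0.165 = 0.0627
  South: 0.17 × 0.064 = 0.01088
  East: 0.2 × 0.03 = 0.006
  West: 0.08 × 0.096 = 0.00768
  Coastal: 0.17 × 0.08 = 0.0136
Normalizing constant = 0.10086.
P(South | evidence) = 0.01088 / 0.10086 ≈ 0.108.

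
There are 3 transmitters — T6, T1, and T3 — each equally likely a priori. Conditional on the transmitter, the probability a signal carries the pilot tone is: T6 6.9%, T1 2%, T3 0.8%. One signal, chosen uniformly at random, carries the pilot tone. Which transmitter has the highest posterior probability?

T6

With a uniform prior (1/3 each), posterior ∝ likelihood:
  T6: 0.069
  T1: 0.02
  T3: 0.008
Total = 0.097.
Largest term belongs to T6, so T6 is most probable.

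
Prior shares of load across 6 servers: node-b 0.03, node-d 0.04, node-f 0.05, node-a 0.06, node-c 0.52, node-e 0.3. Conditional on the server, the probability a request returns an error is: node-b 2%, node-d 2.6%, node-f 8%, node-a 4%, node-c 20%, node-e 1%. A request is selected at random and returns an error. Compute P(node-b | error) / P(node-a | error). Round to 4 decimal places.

0.2500

Prior × likelihood for each hypothesis:
  node-b: 0.03 × 0.02 = 0.0006
  node-d: 0.04 × 0.026 = 0.00104
  node-f: 0.05 × 0.08 = 0.004
  node-a: 0.06 × 0.04 = 0.0024
  node-c: 0.52 × 0.2 = 0.104
  node-e: 0.3 × 0.01 = 0.003
Normalizing constant = 0.11504.
The ratio is 0.0006 / 0.0024 (the normalizer cancels) = 0.2500.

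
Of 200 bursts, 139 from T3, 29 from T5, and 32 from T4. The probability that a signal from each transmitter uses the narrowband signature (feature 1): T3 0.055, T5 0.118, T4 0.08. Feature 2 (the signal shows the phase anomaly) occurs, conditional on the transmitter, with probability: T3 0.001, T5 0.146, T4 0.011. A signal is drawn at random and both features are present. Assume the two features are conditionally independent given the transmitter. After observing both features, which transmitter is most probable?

T5

Unnormalized posteriors (prior × likelihood):
  T3: 0.695 × 0.055 × 0.001 = 0.000038225
  T5: 0.145 × 0.118 × 0.146 = 0.00249806
  T4: 0.16 × 0.08 × 0.011 = 0.0001408
Total = 0.002677085.
Largest term belongs to T5, so T5 is most probable.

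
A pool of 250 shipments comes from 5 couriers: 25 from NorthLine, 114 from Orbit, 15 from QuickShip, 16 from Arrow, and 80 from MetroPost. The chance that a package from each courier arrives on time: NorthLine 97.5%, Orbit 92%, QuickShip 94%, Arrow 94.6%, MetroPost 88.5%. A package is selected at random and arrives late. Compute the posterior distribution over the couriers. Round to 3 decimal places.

Taking complements, P(late | each) = NorthLine 0.025, Orbit 0.08, QuickShip 0.06, Arrow 0.054, MetroPost 0.115.
Unnormalized posteriors (prior × likelihood):
  NorthLine: 0.1 × 0.025 = 0.0025
  Orbit: 0.456 × 0.08 = 0.03648
  QuickShip: 0.06 × 0.06 = 0.0036
  Arrow: 0.064 × 0.054 = 0.003456
  MetroPost: 0.32 × 0.115 = 0.0368
Normalizing constant = 0.082836.
P(NorthLine | late) = 0.0025/0.082836 ≈ 0.030
P(Orbit | late) = 0.03648/0.082836 ≈ 0.440
P(QuickShip | late) = 0.0036/0.082836 ≈ 0.043
P(Arrow | late) = 0.003456/0.082836 ≈ 0.042
P(MetroPost | late) = 0.0368/0.082836 ≈ 0.444
(Check: 0.030+0.440+0.043+0.042+0.444 = 0.999.)

NorthLine 0.030, Orbit 0.440, QuickShip 0.043, Arrow 0.042, MetroPost 0.444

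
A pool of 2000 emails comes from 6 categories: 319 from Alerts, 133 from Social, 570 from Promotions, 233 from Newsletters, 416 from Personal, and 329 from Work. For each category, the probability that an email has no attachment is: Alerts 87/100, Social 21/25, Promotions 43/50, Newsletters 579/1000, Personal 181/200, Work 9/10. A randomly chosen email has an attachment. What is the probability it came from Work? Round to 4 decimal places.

0.1051

Taking complements, P(attachment | each) = Alerts 0.13, Social 0.16, Promotions 0.14, Newsletters 0.421, Personal 0.095, Work 0.1.
Prior × likelihood for each hypothesis:
  Alerts: 0.1595 × 0.13 = 0.020735
  Social: 0.0665 × 0.16 = 0.01064
  Promotions: 0.285 × 0.14 = 0.0399
  Newsletters: 0.1165 × 0.421 = 0.0490465
  Personal: 0.208 × 0.095 = 0.01976
  Work: 0.1645 × 0.1 = 0.01645
Normalizing constant = 0.1565315.
P(Work | evidence) = 0.01645 / 0.1565315 ≈ 0.1051.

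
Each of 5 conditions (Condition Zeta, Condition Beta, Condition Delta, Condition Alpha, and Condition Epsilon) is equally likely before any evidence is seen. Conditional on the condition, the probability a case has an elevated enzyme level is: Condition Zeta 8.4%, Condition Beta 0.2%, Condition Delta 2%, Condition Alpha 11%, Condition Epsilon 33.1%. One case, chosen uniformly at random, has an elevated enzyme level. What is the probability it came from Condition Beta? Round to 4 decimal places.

0.0037

With a uniform prior (1/5 each), posterior ∝ likelihood:
  Condition Zeta: 0.084
  Condition Beta: 0.002
  Condition Delta: 0.02
  Condition Alpha: 0.11
  Condition Epsilon: 0.331
Total = 0.547.
P(Condition Beta | evidence) = 0.002 / 0.547 ≈ 0.0037.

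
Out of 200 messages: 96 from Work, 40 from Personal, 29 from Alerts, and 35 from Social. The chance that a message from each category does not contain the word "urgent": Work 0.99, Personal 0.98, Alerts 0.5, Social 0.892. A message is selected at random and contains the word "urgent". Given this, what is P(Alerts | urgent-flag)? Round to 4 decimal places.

Taking complements, P(urgent-flag | each) = Work 0.01, Personal 0.02, Alerts 0.5, Social 0.108.
Prior × likelihood for each hypothesis:
  Work: 0.48 × 0.01 = 0.0048
  Personal: 0.2 × 0.02 = 0.004
  Alerts: 0.145 × 0.5 = 0.0725
  Social: 0.175 × 0.108 = 0.0189
Total = 0.1002.
P(Alerts | evidence) = 0.0725 / 0.1002 ≈ 0.7236.

0.7236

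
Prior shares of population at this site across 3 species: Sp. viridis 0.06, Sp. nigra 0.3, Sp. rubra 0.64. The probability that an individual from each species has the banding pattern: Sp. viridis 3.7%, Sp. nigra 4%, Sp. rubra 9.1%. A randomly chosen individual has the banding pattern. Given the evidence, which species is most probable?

Sp. rubra

Prior × likelihood for each hypothesis:
  Sp. viridis: 0.06 × 0.037 = 0.00222
  Sp. nigra: 0.3 × 0.04 = 0.012
  Sp. rubra: 0.64 × 0.091 = 0.05824
Normalizing constant = 0.07246.
Largest term belongs to Sp. rubra, so Sp. rubra is most probable.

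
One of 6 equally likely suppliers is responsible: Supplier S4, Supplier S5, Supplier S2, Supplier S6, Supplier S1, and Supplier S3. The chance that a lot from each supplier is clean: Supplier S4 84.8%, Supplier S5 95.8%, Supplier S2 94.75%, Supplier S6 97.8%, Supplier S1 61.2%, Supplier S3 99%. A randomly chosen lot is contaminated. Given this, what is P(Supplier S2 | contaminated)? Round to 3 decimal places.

0.079

Taking complements, P(contaminated | each) = Supplier S4 0.152, Supplier S5 0.042, Supplier S2 0.0525, Supplier S6 0.022, Supplier S1 0.388, Supplier S3 0.01.
With a uniform prior (1/6 each), posterior ∝ likelihood:
  Supplier S4: 0.152
  Supplier S5: 0.042
  Supplier S2: 0.0525
  Supplier S6: 0.022
  Supplier S1: 0.388
  Supplier S3: 0.01
Sum = 0.6665.
P(Supplier S2 | evidence) = 0.0525 / 0.6665 ≈ 0.079.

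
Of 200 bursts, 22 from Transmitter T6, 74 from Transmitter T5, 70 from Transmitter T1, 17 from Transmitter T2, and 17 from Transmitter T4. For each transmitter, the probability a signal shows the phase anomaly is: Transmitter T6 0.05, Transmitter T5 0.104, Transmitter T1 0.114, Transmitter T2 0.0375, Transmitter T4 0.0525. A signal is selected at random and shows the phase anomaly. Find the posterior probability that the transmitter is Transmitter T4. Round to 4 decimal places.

Prior × likelihood for each hypothesis:
  Transmitter T6: 0.11 × 0.05 = 0.0055
  Transmitter T5: 0.37 × 0.104 = 0.03848
  Transmitter T1: 0.35 × 0.114 = 0.0399
  Transmitter T2: 0.085 × 0.0375 = 0.0031875
  Transmitter T4: 0.085 × 0.0525 = 0.0044625
Normalizing constant = 0.09153.
P(Transmitter T4 | evidence) = 0.0044625 / 0.09153 ≈ 0.0488.

0.0488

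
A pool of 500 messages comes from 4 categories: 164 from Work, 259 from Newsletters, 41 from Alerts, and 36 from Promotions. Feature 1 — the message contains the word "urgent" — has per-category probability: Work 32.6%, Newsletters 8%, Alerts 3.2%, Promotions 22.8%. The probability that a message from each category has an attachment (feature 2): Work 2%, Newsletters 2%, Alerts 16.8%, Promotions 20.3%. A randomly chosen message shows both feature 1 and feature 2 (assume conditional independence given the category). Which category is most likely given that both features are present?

Promotions

Compute prior × likelihood for every hypothesis:
  Work: 0.328 × 0.326 × 0.02 = 0.00213856
  Newsletters: 0.518 × 0.08 × 0.02 = 0.0008288
  Alerts: 0.082 × 0.032 × 0.168 = 0.000440832
  Promotions: 0.072 × 0.228 × 0.203 = 0.003332448
Total = 0.00674064.
Largest term belongs to Promotions, so Promotions is most probable.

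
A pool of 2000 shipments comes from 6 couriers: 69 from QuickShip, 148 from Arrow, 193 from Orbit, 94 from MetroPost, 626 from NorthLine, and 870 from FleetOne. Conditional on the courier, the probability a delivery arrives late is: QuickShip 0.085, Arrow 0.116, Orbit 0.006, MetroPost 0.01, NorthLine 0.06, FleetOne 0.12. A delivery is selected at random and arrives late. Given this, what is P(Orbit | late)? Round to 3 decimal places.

0.007

Unnormalized posteriors (prior × likelihood):
  QuickShip: 0.0345 × 0.085 = 0.0029325
  Arrow: 0.074 × 0.116 = 0.008584
  Orbit: 0.0965 × 0.006 = 0.000579
  MetroPost: 0.047 × 0.01 = 0.00047
  NorthLine: 0.313 × 0.06 = 0.01878
  FleetOne: 0.435 × 0.12 = 0.0522
Total = 0.0835455.
P(Orbit | evidence) = 0.000579 / 0.0835455 ≈ 0.007.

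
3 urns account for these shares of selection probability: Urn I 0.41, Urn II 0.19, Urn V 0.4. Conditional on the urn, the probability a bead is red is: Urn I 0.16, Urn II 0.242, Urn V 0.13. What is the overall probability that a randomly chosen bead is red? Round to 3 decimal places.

Unnormalized posteriors (prior × likelihood):
  Urn I: 0.41 × 0.16 = 0.0656
  Urn II: 0.19 × 0.242 = 0.04598
  Urn V: 0.4 × 0.13 = 0.052
P(red) = 0.0656 + 0.04598 + 0.052 = 0.16358 → 0.164.

0.164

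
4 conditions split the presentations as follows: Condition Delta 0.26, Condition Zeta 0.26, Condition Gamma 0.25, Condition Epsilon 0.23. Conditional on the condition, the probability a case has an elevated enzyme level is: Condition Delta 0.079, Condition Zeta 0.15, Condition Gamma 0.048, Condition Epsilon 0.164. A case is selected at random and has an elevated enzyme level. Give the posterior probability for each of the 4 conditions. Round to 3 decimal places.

Unnormalized posteriors (prior × likelihood):
  Condition Delta: 0.26 × 0.079 = 0.02054
  Condition Zeta: 0.26 × 0.15 = 0.039
  Condition Gamma: 0.25 × 0.048 = 0.012
  Condition Epsilon: 0.23 × 0.164 = 0.03772
Sum = 0.10926.
P(Condition Delta | elevated) = 0.02054/0.10926 ≈ 0.188
P(Condition Zeta | elevated) = 0.039/0.10926 ≈ 0.357
P(Condition Gamma | elevated) = 0.012/0.10926 ≈ 0.110
P(Condition Epsilon | elevated) = 0.03772/0.10926 ≈ 0.345
(Check: 0.188+0.357+0.110+0.345 = 1.000.)

Condition Delta 0.188, Condition Zeta 0.357, Condition Gamma 0.110, Condition Epsilon 0.345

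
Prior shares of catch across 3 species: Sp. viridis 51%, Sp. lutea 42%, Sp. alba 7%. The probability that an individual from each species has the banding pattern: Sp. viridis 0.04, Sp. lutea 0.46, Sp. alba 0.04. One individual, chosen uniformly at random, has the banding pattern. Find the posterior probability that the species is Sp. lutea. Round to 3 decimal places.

By Bayes' rule, posterior ∝ prior × likelihood:
  Sp. viridis: 0.51 × 0.04 = 0.0204
  Sp. lutea: 0.42 × 0.46 = 0.1932
  Sp. alba: 0.07 × 0.04 = 0.0028
Sum = 0.2164.
P(Sp. lutea | evidence) = 0.1932 / 0.2164 ≈ 0.893.

0.893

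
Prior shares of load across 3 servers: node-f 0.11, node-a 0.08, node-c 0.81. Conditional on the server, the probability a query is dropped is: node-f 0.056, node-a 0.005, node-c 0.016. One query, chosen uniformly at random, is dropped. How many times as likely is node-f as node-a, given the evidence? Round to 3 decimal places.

Unnormalized posteriors (prior × likelihood):
  node-f: 0.11 × 0.056 = 0.00616
  node-a: 0.08 × 0.005 = 0.0004
  node-c: 0.81 × 0.016 = 0.01296
Normalizing constant = 0.01952.
The ratio is 0.00616 / 0.0004 (the normalizer cancels) = 15.400.

15.400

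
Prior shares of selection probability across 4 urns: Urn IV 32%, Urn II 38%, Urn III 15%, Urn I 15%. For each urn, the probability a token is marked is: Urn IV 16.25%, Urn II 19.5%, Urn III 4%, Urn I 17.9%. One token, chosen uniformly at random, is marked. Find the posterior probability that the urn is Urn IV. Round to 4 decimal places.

0.3271

Prior × likelihood for each hypothesis:
  Urn IV: 0.32 × 0.1625 = 0.052
  Urn II: 0.38 × 0.195 = 0.0741
  Urn III: 0.15 × 0.04 = 0.006
  Urn I: 0.15 × 0.179 = 0.02685
Normalizing constant = 0.15895.
P(Urn IV | evidence) = 0.052 / 0.15895 ≈ 0.3271.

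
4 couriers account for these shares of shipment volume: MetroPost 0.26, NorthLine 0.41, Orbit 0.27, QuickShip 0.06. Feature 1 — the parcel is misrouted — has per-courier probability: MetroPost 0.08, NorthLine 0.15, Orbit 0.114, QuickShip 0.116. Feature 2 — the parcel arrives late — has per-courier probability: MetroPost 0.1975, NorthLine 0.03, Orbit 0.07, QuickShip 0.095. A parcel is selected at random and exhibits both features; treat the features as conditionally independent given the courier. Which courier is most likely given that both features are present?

Compute prior × likelihood for every hypothesis:
  MetroPost: 0.26 × 0.08 × 0.1975 = 0.004108
  NorthLine: 0.41 × 0.15 × 0.03 = 0.001845
  Orbit: 0.27 × 0.114 × 0.07 = 0.0021546
  QuickShip: 0.06 × 0.116 × 0.095 = 0.0006612
Total = 0.0087688.
Largest term belongs to MetroPost, so MetroPost is most probable.

MetroPost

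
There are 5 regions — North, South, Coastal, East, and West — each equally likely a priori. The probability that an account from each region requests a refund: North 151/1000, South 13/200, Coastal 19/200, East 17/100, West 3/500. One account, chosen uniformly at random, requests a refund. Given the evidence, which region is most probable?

With a uniform prior (1/5 each), posterior ∝ likelihood:
  North: 0.151
  South: 0.065
  Coastal: 0.095
  East: 0.17
  West: 0.006
Sum = 0.487.
Largest term belongs to East, so East is most probable.

East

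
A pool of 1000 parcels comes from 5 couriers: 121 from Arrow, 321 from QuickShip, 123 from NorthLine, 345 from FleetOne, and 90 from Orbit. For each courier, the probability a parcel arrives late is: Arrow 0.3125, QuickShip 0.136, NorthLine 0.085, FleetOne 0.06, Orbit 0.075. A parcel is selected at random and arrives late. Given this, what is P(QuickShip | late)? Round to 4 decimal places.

Prior × likelihood for each hypothesis:
  Arrow: 0.121 × 0.3125 = 0.0378125
  QuickShip: 0.321 × 0.136 = 0.043656
  NorthLine: 0.123 × 0.085 = 0.010455
  FleetOne: 0.345 × 0.06 = 0.0207
  Orbit: 0.09 × 0.075 = 0.00675
Sum = 0.1193735.
P(QuickShip | evidence) = 0.043656 / 0.1193735 ≈ 0.3657.

0.3657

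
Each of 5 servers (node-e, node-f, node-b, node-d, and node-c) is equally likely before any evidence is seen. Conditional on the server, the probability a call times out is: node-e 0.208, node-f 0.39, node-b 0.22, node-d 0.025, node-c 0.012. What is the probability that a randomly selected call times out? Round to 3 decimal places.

0.171

With a uniform prior (1/5 each), posterior ∝ likelihood:
  node-e: 0.208
  node-f: 0.39
  node-b: 0.22
  node-d: 0.025
  node-c: 0.012
P(timeout) = (1/5) × (0.208 + 0.39 + 0.22 + 0.025 + 0.012) = 0.855/5 ≈ 0.171.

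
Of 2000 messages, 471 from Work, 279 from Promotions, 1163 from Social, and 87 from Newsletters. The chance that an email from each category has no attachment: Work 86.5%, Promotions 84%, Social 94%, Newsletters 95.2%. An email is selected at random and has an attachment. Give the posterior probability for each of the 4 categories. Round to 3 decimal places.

Work 0.349, Promotions 0.245, Social 0.383, Newsletters 0.023

Taking complements, P(attachment | each) = Work 0.135, Promotions 0.16, Social 0.06, Newsletters 0.048.
Unnormalized posteriors (prior × likelihood):
  Work: 0.2355 × 0.135 = 0.0317925
  Promotions: 0.1395 × 0.16 = 0.02232
  Social: 0.5815 × 0.06 = 0.03489
  Newsletters: 0.0435 × 0.048 = 0.002088
Normalizing constant = 0.0910905.
P(Work | attachment) = 0.0317925/0.0910905 ≈ 0.349
P(Promotions | attachment) = 0.02232/0.0910905 ≈ 0.245
P(Social | attachment) = 0.03489/0.0910905 ≈ 0.383
P(Newsletters | attachment) = 0.002088/0.0910905 ≈ 0.023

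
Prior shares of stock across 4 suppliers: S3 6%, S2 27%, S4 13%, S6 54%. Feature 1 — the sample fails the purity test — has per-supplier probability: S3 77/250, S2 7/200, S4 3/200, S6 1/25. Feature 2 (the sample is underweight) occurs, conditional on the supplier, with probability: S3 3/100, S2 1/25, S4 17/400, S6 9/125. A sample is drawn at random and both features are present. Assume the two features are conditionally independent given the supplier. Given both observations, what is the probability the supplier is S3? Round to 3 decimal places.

0.216

Unnormalized posteriors (prior × likelihood):
  S3: 0.06 × 0.308 × 0.03 = 0.0005544
  S2: 0.27 × 0.035 × 0.04 = 0.000378
  S4: 0.13 × 0.015 × 0.0425 = 0.000082875
  S6: 0.54 × 0.04 × 0.072 = 0.0015552
Normalizing constant = 0.002570475.
P(S3 | evidence) = 0.0005544 / 0.002570475 ≈ 0.216.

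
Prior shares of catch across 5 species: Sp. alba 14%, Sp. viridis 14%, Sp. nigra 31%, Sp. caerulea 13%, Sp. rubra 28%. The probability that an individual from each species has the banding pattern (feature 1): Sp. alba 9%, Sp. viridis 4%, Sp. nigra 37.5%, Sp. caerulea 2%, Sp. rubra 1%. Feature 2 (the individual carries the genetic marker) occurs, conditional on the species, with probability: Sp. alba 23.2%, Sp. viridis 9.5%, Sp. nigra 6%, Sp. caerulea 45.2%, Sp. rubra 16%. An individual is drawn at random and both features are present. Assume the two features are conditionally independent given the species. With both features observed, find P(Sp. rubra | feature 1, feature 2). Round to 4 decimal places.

0.0372

Prior × likelihood for each hypothesis:
  Sp. alba: 0.14 × 0.09 × 0.232 = 0.0029232
  Sp. viridis: 0.14 × 0.04 × 0.095 = 0.000532
  Sp. nigra: 0.31 × 0.375 × 0.06 = 0.006975
  Sp. caerulea: 0.13 × 0.02 × 0.452 = 0.0011752
  Sp. rubra: 0.28 × 0.01 × 0.16 = 0.000448
Sum = 0.0120534.
P(Sp. rubra | evidence) = 0.000448 / 0.0120534 ≈ 0.0372.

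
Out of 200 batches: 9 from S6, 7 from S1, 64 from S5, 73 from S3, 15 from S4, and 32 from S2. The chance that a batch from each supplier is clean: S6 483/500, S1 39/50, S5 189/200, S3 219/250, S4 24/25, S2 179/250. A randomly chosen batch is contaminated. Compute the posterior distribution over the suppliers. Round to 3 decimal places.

S6 0.013, S1 0.064, S5 0.146, S3 0.376, S4 0.025, S2 0.377

Taking complements, P(contaminated | each) = S6 0.034, S1 0.22, S5 0.055, S3 0.124, S4 0.04, S2 0.284.
Compute prior × likelihood for every hypothesis:
  S6: 0.045 × 0.034 = 0.00153
  S1: 0.035 × 0.22 = 0.0077
  S5: 0.32 × 0.055 = 0.0176
  S3: 0.365 × 0.124 = 0.04526
  S4: 0.075 × 0.04 = 0.003
  S2: 0.16 × 0.284 = 0.04544
Normalizing constant = 0.12053.
P(S6 | contaminated) = 0.00153/0.12053 ≈ 0.013
P(S1 | contaminated) = 0.0077/0.12053 ≈ 0.064
P(S5 | contaminated) = 0.0176/0.12053 ≈ 0.146
P(S3 | contaminated) = 0.04526/0.12053 ≈ 0.376
P(S4 | contaminated) = 0.003/0.12053 ≈ 0.025
P(S2 | contaminated) = 0.04544/0.12053 ≈ 0.377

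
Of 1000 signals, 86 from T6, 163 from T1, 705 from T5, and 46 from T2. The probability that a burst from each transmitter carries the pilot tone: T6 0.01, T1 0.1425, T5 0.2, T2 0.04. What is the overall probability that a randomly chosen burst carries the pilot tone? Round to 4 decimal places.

0.1669

Prior × likelihood for each hypothesis:
  T6: 0.086 × 0.01 = 0.00086
  T1: 0.163 × 0.1425 = 0.0232275
  T5: 0.705 × 0.2 = 0.141
  T2: 0.046 × 0.04 = 0.00184
P(pilot) = 0.00086 + 0.0232275 + 0.141 + 0.00184 = 0.1669275 → 0.1669.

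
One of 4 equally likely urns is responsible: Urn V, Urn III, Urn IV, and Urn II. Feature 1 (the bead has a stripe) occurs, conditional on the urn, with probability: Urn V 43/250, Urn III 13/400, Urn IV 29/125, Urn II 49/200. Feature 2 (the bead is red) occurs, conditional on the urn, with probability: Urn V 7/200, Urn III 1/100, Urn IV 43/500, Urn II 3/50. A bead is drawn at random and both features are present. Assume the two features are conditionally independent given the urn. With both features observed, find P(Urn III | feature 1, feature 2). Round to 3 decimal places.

Since the prior is uniform, the posterior is proportional to the likelihood:
  Urn V: 0.172 × 0.035 = 0.00602
  Urn III: 0.0325 × 0.01 = 0.000325
  Urn IV: 0.232 × 0.086 = 0.019952
  Urn II: 0.245 × 0.06 = 0.0147
Total = 0.040997.
P(Urn III | evidence) = 0.000325 / 0.040997 ≈ 0.008.

0.008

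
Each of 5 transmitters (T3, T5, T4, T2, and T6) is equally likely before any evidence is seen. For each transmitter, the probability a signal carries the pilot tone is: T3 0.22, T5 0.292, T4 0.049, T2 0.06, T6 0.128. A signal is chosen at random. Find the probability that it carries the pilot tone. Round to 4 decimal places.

0.1498

Since the prior is uniform, the posterior is proportional to the likelihood:
  T3: 0.22
  T5: 0.292
  T4: 0.049
  T2: 0.06
  T6: 0.128
P(pilot) = (1/5) × (0.22 + 0.292 + 0.049 + 0.06 + 0.128) = 0.749/5 ≈ 0.1498.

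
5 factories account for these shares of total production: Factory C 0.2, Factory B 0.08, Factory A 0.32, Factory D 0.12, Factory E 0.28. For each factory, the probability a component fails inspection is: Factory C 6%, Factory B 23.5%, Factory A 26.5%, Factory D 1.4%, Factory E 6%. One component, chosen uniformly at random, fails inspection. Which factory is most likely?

Factory A

Prior × likelihood for each hypothesis:
  Factory C: 0.2 × 0.06 = 0.012
  Factory B: 0.08 × 0.235 = 0.0188
  Factory A: 0.32 × 0.265 = 0.0848
  Factory D: 0.12 × 0.014 = 0.00168
  Factory E: 0.28 × 0.06 = 0.0168
Normalizing constant = 0.13408.
Largest term belongs to Factory A, so Factory A is most probable.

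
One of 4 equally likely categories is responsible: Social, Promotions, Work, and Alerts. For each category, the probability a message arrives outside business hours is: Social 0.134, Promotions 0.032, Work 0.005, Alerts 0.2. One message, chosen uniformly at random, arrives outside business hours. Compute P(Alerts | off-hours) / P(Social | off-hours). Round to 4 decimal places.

1.4925

With a uniform prior (1/4 each), posterior ∝ likelihood:
  Social: 0.134
  Promotions: 0.032
  Work: 0.005
  Alerts: 0.2
Normalizing constant = 0.371.
The ratio is 0.2 / 0.134 (the normalizer cancels) = 1.4925.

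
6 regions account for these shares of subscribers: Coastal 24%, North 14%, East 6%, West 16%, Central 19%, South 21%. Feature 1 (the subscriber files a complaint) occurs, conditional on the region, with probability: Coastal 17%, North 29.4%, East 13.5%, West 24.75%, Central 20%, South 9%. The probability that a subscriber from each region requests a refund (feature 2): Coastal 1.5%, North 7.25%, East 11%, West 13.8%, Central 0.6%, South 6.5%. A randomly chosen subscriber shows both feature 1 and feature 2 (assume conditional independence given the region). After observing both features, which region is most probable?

By Bayes' rule, posterior ∝ prior × likelihood:
  Coastal: 0.24 × 0.17 × 0.015 = 0.000612
  North: 0.14 × 0.294 × 0.0725 = 0.0029841
  East: 0.06 × 0.135 × 0.11 = 0.000891
  West: 0.16 × 0.2475 × 0.138 = 0.0054648
  Central: 0.19 × 0.2 × 0.006 = 0.000228
  South: 0.21 × 0.09 × 0.065 = 0.0012285
Normalizing constant = 0.0114084.
Largest term belongs to West, so West is most probable.

West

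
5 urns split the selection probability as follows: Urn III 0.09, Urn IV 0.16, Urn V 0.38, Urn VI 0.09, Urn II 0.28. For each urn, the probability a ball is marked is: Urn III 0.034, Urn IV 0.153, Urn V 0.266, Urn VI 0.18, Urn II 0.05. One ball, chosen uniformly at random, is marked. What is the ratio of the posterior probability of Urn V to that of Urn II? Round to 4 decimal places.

By Bayes' rule, posterior ∝ prior × likelihood:
  Urn III: 0.09 × 0.034 = 0.00306
  Urn IV: 0.16 × 0.153 = 0.02448
  Urn V: 0.38 × 0.266 = 0.10108
  Urn VI: 0.09 × 0.18 = 0.0162
  Urn II: 0.28 × 0.05 = 0.014
Total = 0.15882.
The ratio is 0.10108 / 0.014 (the normalizer cancels) = 7.2200.

7.2200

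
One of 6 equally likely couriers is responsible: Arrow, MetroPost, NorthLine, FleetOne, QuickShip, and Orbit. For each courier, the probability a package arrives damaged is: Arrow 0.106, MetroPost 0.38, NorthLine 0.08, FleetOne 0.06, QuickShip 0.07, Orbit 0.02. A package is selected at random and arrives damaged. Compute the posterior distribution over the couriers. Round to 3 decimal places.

With a uniform prior (1/6 each), posterior ∝ likelihood:
  Arrow: 0.106
  MetroPost: 0.38
  NorthLine: 0.08
  FleetOne: 0.06
  QuickShip: 0.07
  Orbit: 0.02
Total = 0.716.
P(Arrow | damaged) = 0.106/0.716 ≈ 0.148
P(MetroPost | damaged) = 0.38/0.716 ≈ 0.531
P(NorthLine | damaged) = 0.08/0.716 ≈ 0.112
P(FleetOne | damaged) = 0.06/0.716 ≈ 0.084
P(QuickShip | damaged) = 0.07/0.716 ≈ 0.098
P(Orbit | damaged) = 0.02/0.716 ≈ 0.028

Arrow 0.148, MetroPost 0.531, NorthLine 0.112, FleetOne 0.084, QuickShip 0.098, Orbit 0.028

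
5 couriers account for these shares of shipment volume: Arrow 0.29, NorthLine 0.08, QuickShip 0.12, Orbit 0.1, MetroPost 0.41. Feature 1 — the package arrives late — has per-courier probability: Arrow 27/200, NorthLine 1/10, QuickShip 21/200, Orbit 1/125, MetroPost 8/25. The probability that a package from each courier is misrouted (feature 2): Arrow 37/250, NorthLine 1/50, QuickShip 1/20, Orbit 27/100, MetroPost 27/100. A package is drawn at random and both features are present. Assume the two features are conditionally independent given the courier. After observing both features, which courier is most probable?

MetroPost

Prior × likelihood for each hypothesis:
  Arrow: 0.29 × 0.135 × 0.148 = 0.0057942
  NorthLine: 0.08 × 0.1 × 0.02 = 0.00016
  QuickShip: 0.12 × 0.105 × 0.05 = 0.00063
  Orbit: 0.1 × 0.008 × 0.27 = 0.000216
  MetroPost: 0.41 × 0.32 × 0.27 = 0.035424
Normalizing constant = 0.0422242.
Largest term belongs to MetroPost, so MetroPost is most probable.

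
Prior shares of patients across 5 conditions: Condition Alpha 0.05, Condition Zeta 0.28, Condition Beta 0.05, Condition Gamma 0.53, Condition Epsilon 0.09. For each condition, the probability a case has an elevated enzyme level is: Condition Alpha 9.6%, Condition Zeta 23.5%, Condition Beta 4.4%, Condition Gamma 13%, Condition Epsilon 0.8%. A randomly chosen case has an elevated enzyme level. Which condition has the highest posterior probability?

Condition Gamma

Prior × likelihood for each hypothesis:
  Condition Alpha: 0.05 × 0.096 = 0.0048
  Condition Zeta: 0.28 × 0.235 = 0.0658
  Condition Beta: 0.05 × 0.044 = 0.0022
  Condition Gamma: 0.53 × 0.13 = 0.0689
  Condition Epsilon: 0.09 × 0.008 = 0.00072
Sum = 0.14242.
Largest term belongs to Condition Gamma, so Condition Gamma is most probable.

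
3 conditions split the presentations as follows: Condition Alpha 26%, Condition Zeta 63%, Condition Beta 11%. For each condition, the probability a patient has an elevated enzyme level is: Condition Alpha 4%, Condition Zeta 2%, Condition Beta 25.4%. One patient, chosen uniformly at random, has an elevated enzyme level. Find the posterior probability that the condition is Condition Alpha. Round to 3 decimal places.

0.204

Unnormalized posteriors (prior × likelihood):
  Condition Alpha: 0.26 × 0.04 = 0.0104
  Condition Zeta: 0.63 × 0.02 = 0.0126
  Condition Beta: 0.11 × 0.254 = 0.02794
Total = 0.05094.
P(Condition Alpha | evidence) = 0.0104 / 0.05094 ≈ 0.204.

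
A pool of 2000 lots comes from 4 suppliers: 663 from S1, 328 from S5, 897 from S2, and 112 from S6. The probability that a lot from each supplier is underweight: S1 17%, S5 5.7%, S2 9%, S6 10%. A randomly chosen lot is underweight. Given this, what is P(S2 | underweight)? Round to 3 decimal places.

By Bayes' rule, posterior ∝ prior × likelihood:
  S1: 0.3315 × 0.17 = 0.056355
  S5: 0.164 × 0.057 = 0.009348
  S2: 0.4485 × 0.09 = 0.040365
  S6: 0.056 × 0.1 = 0.0056
Total = 0.111668.
P(S2 | evidence) = 0.040365 / 0.111668 ≈ 0.361.

0.361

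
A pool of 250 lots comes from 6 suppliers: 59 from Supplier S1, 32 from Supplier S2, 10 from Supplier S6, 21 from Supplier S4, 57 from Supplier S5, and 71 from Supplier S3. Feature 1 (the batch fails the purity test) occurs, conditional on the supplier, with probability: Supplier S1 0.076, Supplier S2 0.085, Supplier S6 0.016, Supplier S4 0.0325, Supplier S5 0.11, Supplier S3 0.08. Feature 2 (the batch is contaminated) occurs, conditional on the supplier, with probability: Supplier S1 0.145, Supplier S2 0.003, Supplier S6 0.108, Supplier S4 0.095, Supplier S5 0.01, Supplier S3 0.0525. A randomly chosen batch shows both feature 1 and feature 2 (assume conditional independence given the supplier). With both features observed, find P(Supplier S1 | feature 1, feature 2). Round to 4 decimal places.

0.5903

By Bayes' rule, posterior ∝ prior × likelihood:
  Supplier S1: 0.236 × 0.076 × 0.145 = 0.00260072
  Supplier S2: 0.128 × 0.085 × 0.003 = 0.00003264
  Supplier S6: 0.04 × 0.016 × 0.108 = 0.00006912
  Supplier S4: 0.084 × 0.0325 × 0.095 = 0.00025935
  Supplier S5: 0.228 × 0.11 × 0.01 = 0.0002508
  Supplier S3: 0.284 × 0.08 × 0.0525 = 0.0011928
Normalizing constant = 0.00440543.
P(Supplier S1 | evidence) = 0.00260072 / 0.00440543 ≈ 0.5903.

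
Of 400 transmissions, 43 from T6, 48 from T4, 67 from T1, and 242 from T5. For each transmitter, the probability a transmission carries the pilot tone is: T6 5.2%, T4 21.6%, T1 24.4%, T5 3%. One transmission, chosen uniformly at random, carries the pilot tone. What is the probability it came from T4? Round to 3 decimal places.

Unnormalized posteriors (prior × likelihood):
  T6: 0.1075 × 0.052 = 0.00559
  T4: 0.12 × 0.216 = 0.02592
  T1: 0.1675 × 0.244 = 0.04087
  T5: 0.605 × 0.03 = 0.01815
Sum = 0.09053.
P(T4 | evidence) = 0.02592 / 0.09053 ≈ 0.286.

0.286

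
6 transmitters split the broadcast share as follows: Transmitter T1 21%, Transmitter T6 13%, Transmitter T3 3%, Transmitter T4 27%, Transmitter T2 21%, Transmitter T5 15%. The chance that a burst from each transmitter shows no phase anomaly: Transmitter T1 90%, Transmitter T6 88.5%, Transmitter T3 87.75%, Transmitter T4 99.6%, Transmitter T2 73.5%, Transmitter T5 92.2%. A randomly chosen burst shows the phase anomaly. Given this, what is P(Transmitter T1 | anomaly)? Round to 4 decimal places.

Taking complements, P(anomaly | each) = Transmitter T1 0.1, Transmitter T6 0.115, Transmitter T3 0.1225, Transmitter T4 0.004, Transmitter T2 0.265, Transmitter T5 0.078.
Prior × likelihood for each hypothesis:
  Transmitter T1: 0.21 × 0.1 = 0.021
  Transmitter T6: 0.13 × 0.115 = 0.01495
  Transmitter T3: 0.03 × 0.1225 = 0.003675
  Transmitter T4: 0.27 × 0.004 = 0.00108
  Transmitter T2: 0.21 × 0.265 = 0.05565
  Transmitter T5: 0.15 × 0.078 = 0.0117
Sum = 0.108055.
P(Transmitter T1 | evidence) = 0.021 / 0.108055 ≈ 0.1943.

0.1943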